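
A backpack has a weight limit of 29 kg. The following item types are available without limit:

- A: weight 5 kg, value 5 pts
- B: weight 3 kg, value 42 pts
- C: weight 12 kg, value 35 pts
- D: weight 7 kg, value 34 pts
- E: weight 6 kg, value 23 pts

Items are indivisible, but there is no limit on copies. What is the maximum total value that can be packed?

Best value-per-unit is B at 42/3, and filling with it alone uses weight 9×3=27. No mix of the others beats 9×42 = 378.

378 pts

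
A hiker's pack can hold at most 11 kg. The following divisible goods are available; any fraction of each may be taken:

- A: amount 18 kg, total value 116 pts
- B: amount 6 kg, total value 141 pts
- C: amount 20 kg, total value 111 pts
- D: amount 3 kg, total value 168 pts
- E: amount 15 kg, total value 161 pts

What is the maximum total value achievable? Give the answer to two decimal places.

330.47

Take in order of value per unit:
- D (168/3 per unit): all 3 → value 168, running total 168.00
- B (141/6 per unit): all 6 → value 141, running total 309.00
- E (161/15 per unit): 2 of 15 → value 2×161/15 = 21.4667, running total 330.47
Total 330.47.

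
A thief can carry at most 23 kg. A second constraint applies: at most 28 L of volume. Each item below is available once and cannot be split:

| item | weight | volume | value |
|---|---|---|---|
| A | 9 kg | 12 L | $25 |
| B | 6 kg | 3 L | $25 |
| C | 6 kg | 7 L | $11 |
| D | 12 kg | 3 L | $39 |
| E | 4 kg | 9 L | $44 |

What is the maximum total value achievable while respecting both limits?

$108

Feasible sets respecting both limits:
- B+D+E: weight 22, volume 15, value 108
- A+B+E: weight 19, volume 24, value 94
- C+D+E: weight 22, volume 19, value 94
Best: $108.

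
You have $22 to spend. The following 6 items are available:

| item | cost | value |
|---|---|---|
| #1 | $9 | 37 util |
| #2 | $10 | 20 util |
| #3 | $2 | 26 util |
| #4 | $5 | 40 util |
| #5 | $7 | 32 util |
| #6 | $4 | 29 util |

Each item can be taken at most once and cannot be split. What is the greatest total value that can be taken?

Check high-value combinations within $22:
- #1+#3+#4+#6: cost 9+2+5+4=20, value 37+26+40+29=132
- #3+#4+#5+#6: cost 2+5+7+4=18, value 26+40+32+29=127
- #1+#3+#5+#6: cost 9+2+7+4=22, value 37+26+32+29=124
Best: 132 util.

132 util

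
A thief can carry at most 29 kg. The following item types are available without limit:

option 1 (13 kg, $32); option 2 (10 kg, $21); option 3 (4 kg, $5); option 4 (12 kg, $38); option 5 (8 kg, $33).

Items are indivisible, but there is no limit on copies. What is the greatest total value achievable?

$104

Best value-per-unit is option 5 at 33/8; filling with it alone gives 3×33 = 99.
Optimal mix: 1×option 3 + 3×option 5 → weight 28, value 104.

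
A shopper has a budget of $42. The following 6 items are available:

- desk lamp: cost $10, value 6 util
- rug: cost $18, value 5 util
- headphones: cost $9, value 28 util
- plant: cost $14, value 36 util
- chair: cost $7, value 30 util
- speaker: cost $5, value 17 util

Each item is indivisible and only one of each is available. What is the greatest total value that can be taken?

111 util

Check high-value combinations within $42:
- headphones+plant+chair+speaker: cost 9+14+7+5=35, value 28+36+30+17=111
- desk lamp+headphones+plant+chair: cost 10+9+14+7=40, value 6+28+36+30=100
- headphones+plant+chair: cost 9+14+7=30, value 28+36+30=94
- desk lamp+plant+chair+speaker: cost 10+14+7+5=36, value 6+36+30+17=89
- desk lamp+headphones+plant+speaker: cost 10+9+14+5=38, value 6+28+36+17=87
Best: 111 util.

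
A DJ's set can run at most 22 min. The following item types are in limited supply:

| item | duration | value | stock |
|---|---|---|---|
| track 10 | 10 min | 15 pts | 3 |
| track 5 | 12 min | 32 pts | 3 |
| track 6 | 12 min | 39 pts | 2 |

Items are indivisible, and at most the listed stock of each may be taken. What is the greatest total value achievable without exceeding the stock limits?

54 pts

Best selections within duration 22 and stock limits:
- 1×track 10 + 1×track 6: duration 22, value 54
- 1×track 10 + 1×track 5: duration 22, value 47
- 1×track 6: duration 12, value 39
- 1×track 5: duration 12, value 32
Best: 54 pts.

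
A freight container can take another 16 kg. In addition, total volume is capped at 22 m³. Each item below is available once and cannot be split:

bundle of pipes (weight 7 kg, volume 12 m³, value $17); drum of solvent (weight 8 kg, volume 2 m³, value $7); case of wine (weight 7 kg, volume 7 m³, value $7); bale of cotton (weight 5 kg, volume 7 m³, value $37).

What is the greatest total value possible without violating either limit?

$54

Feasible sets respecting both limits:
- bundle of pipes+bale of cotton: weight 12, volume 19, value 54
- drum of solvent+bale of cotton: weight 13, volume 9, value 44
- case of wine+bale of cotton: weight 12, volume 14, value 44
Best: $54.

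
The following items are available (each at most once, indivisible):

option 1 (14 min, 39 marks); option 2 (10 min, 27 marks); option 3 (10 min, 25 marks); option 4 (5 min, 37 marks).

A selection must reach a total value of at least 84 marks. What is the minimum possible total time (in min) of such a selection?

25

Subsets with value ≥ 84, sorted by total time:
- option 2+option 3+option 4: time 25, value 89
- option 1+option 2+option 4: time 29, value 103
- option 1+option 3+option 4: time 29, value 101
Minimum time: 25 min.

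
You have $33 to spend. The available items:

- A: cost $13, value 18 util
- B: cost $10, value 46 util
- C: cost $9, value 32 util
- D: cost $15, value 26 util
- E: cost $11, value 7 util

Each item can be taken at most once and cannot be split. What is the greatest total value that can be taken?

Check high-value combinations within $33:
- A+B+C: cost 13+10+9=32, value 18+46+32=96
- B+C+E: cost 10+9+11=30, value 46+32+7=85
- B+C: cost 10+9=19, value 46+32=78
- B+D: cost 10+15=25, value 46+26=72
Best: 96 util.

96 util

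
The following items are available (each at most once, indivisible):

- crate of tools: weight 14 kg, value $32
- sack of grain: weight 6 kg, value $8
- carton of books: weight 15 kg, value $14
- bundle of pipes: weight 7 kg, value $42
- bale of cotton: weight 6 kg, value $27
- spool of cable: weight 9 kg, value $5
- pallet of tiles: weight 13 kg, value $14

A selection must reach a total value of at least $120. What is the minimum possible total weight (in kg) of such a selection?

46

Subsets with value ≥ 120, sorted by total weight:
- crate of tools+sack of grain+bundle of pipes+bale of cotton+pallet of tiles: weight 46, value 123
- crate of tools+sack of grain+carton of books+bundle of pipes+bale of cotton: weight 48, value 123
Minimum weight: 46 kg.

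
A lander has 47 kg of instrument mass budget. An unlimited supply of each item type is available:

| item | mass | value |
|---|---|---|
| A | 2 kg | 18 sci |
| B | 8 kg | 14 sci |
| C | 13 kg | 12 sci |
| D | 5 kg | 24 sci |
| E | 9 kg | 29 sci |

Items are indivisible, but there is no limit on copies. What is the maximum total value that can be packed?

Best value-per-unit is A at 18/2, and filling with it alone uses mass 23×2=46. No mix of the others beats 23×18 = 414.

414 sci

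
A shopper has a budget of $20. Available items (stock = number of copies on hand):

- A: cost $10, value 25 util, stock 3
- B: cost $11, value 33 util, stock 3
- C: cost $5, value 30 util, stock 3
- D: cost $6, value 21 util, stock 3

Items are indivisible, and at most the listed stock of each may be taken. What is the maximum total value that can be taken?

Best selections within cost 20 and stock limits:
- 3×C: cost 15, value 90
- 1×A + 2×C: cost 20, value 85
- 2×C + 1×D: cost 16, value 81
Best: 90 util.

90 util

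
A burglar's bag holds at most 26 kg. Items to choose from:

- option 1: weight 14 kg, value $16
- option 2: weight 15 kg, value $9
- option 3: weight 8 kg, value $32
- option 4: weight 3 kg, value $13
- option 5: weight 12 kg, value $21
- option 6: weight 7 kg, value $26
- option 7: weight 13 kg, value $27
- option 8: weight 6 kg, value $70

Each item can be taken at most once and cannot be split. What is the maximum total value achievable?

$141

Check high-value combinations within 26 kg:
- option 3+option 4+option 6+option 8: weight 8+3+7+6=24, value 32+13+26+70=141
- option 3+option 6+option 8: weight 8+7+6=21, value 32+26+70=128
- option 3+option 5+option 8: weight 8+12+6=26, value 32+21+70=123
- option 6+option 7+option 8: weight 7+13+6=26, value 26+27+70=123
- option 5+option 6+option 8: weight 12+7+6=25, value 21+26+70=117
Best: $141.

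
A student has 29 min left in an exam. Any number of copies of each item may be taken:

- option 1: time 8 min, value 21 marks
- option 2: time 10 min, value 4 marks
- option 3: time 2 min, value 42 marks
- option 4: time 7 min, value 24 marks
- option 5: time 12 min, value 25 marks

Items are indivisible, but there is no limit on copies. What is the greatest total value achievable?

Best value-per-unit is option 3 at 42/2, and filling with it alone uses time 14×2=28. No mix of the others beats 14×42 = 588.

588 marks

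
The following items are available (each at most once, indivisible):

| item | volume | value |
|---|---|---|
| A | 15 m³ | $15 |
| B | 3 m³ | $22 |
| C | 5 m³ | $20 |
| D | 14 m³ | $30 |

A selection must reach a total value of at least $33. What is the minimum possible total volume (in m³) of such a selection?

Subsets with value ≥ 33, sorted by total volume:
- B+C: volume 8, value 42
- B+D: volume 17, value 52
- A+B: volume 18, value 37
- C+D: volume 19, value 50
Minimum volume: 8 m³.

8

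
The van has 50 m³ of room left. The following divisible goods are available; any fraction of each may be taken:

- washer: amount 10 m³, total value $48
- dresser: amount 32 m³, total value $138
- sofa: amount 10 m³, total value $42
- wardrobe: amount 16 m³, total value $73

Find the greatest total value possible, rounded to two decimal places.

Take in order of value per unit:
- washer (48/10 per unit): all 10 → value 48, running total 48.00
- wardrobe (73/16 per unit): all 16 → value 73, running total 121.00
- dresser (138/32 per unit): 24 of 32 → value 24×138/32 = 103.5000, running total 224.50
Total 224.50.

224.50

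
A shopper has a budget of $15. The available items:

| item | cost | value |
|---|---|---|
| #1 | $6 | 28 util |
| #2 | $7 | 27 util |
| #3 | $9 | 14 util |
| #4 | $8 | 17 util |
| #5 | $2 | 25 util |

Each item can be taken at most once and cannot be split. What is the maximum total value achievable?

80 util

Check high-value combinations within $15:
- #1+#2+#5: cost 6+7+2=15, value 28+27+25=80
- #1+#2: cost 6+7=13, value 28+27=55
- #1+#5: cost 6+2=8, value 28+25=53
- #2+#5: cost 7+2=9, value 27+25=52
Best: 80 util.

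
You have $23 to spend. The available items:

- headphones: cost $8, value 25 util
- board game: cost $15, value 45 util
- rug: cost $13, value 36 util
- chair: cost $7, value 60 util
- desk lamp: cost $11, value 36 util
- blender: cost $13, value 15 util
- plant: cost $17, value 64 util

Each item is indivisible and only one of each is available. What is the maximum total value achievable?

105 util

Check high-value combinations within $23:
- board game+chair: cost 15+7=22, value 45+60=105
- chair+desk lamp: cost 7+11=18, value 60+36=96
- rug+chair: cost 13+7=20, value 36+60=96
- headphones+chair: cost 8+7=15, value 25+60=85
- chair+blender: cost 7+13=20, value 60+15=75
Best: 105 util.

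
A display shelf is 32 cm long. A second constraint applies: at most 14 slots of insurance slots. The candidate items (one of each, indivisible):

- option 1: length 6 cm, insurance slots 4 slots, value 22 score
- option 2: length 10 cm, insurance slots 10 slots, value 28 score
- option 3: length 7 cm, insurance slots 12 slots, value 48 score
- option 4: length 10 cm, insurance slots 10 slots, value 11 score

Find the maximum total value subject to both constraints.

Feasible sets respecting both limits:
- option 1+option 2: length 16, insurance slots 14, value 50
- option 3: length 7, insurance slots 12, value 48
- option 1+option 4: length 16, insurance slots 14, value 33
- option 2: length 10, insurance slots 10, value 28
Best: 50 score.

50 score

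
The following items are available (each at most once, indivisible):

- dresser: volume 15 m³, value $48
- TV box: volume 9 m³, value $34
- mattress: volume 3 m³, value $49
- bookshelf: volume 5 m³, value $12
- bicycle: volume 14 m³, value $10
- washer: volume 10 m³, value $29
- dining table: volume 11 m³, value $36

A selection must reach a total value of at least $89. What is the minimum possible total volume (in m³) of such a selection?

17

Subsets with value ≥ 89, sorted by total volume:
- TV box+mattress+bookshelf: volume 17, value 95
- dresser+mattress: volume 18, value 97
- mattress+bookshelf+washer: volume 18, value 90
- mattress+bookshelf+dining table: volume 19, value 97
Minimum volume: 17 m³.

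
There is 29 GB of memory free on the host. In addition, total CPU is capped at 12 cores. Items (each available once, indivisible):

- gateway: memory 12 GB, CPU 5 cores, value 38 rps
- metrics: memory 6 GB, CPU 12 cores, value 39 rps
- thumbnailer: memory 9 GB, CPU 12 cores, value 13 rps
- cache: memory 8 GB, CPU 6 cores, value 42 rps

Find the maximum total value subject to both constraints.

80 rps

Feasible sets respecting both limits:
- gateway+cache: memory 20, CPU 11, value 80
- cache: memory 8, CPU 6, value 42
- metrics: memory 6, CPU 12, value 39
- gateway: memory 12, CPU 5, value 38
Best: 80 rps.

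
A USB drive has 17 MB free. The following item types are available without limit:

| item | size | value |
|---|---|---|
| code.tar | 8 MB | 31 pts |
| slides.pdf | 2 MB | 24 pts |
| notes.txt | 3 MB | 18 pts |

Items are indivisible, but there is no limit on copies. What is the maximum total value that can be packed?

192 pts

Best value-per-unit is slides.pdf at 24/2, and filling with it alone uses size 8×2=16. No mix of the others beats 8×24 = 192.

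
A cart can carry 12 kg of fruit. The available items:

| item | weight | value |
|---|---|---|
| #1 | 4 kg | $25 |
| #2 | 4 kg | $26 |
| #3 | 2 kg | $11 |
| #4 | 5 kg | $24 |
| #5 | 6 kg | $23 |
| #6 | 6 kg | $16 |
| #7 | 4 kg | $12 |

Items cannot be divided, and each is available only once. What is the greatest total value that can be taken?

Check high-value combinations within 12 kg:
- #1+#2+#7: weight 4+4+4=12, value 25+26+12=63
- #1+#2+#3: weight 4+4+2=10, value 25+26+11=62
- #2+#3+#4: weight 4+2+5=11, value 26+11+24=61
- #1+#3+#4: weight 4+2+5=11, value 25+11+24=60
Best: $63.

$63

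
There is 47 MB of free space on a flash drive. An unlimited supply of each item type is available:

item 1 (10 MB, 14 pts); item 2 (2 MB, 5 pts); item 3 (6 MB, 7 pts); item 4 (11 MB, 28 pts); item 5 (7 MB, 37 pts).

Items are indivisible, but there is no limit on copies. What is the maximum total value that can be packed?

Best value-per-unit is item 5 at 37/7; filling with it alone gives 6×37 = 222.
Optimal mix: 2×item 2 + 6×item 5 → size 46, value 232.

232 pts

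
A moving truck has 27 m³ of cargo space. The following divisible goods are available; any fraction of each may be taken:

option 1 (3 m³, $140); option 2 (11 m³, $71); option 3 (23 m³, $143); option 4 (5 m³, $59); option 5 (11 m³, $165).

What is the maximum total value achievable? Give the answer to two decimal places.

415.64

Take in order of value per unit:
- option 1 (140/3 per unit): all 3 → value 140, running total 140.00
- option 5 (165/11 per unit): all 11 → value 165, running total 305.00
- option 4 (59/5 per unit): all 5 → value 59, running total 364.00
- option 2 (71/11 per unit): 8 of 11 → value 8×71/11 = 51.6364, running total 415.64
Total 415.64.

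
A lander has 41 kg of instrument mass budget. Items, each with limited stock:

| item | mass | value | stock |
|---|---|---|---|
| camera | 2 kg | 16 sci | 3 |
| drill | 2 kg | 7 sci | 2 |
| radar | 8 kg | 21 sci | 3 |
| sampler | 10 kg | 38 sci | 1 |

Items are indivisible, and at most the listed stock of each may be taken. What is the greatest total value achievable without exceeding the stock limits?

149 sci

Top feasible selections:
- 3×camera + 3×radar + 1×sampler: mass 40, value 149
- 3×camera + 2×drill + 2×radar + 1×sampler: mass 36, value 142
- 2×camera + 1×drill + 3×radar + 1×sampler: mass 40, value 140
- 3×camera + 1×drill + 2×radar + 1×sampler: mass 34, value 135
Best: 149 sci.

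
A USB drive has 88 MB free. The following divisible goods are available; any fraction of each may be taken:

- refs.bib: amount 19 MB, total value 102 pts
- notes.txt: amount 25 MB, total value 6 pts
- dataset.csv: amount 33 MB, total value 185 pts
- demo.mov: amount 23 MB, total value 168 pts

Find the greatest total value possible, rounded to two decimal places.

Take in order of value per unit:
- demo.mov (168/23 per unit): all 23 → value 168, running total 168.00
- dataset.csv (185/33 per unit): all 33 → value 185, running total 353.00
- refs.bib (102/19 per unit): all 19 → value 102, running total 455.00
- notes.txt (6/25 per unit): 13 of 25 → value 13×6/25 = 3.1200, running total 458.12
Total 458.12.

458.12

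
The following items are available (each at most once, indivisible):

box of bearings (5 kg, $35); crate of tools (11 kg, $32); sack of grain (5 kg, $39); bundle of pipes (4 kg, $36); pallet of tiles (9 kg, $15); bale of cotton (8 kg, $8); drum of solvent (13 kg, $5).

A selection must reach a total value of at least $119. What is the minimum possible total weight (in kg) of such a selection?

23

Subsets with value ≥ 119, sorted by total weight:
- box of bearings+sack of grain+bundle of pipes+pallet of tiles: weight 23, value 125
- box of bearings+crate of tools+sack of grain+bundle of pipes: weight 25, value 142
Minimum weight: 23 kg.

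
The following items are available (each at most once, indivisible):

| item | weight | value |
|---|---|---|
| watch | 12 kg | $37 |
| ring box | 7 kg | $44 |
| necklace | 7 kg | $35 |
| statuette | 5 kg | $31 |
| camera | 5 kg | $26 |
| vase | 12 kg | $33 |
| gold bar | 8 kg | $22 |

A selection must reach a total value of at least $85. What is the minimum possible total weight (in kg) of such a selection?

17

Subsets with value ≥ 85, sorted by total weight:
- ring box+statuette+camera: weight 17, value 101
- necklace+statuette+camera: weight 17, value 92
- ring box+necklace+statuette: weight 19, value 110
- ring box+necklace+camera: weight 19, value 105
Minimum weight: 17 kg.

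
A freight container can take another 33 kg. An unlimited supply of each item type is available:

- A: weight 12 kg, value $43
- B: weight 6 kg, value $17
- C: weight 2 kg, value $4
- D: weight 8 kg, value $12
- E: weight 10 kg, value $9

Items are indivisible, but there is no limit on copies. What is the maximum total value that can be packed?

$107

Best value-per-unit is A at 43/12; filling with it alone gives 2×43 = 86.
Optimal mix: 2×A + 1×B + 1×C → weight 32, value 107.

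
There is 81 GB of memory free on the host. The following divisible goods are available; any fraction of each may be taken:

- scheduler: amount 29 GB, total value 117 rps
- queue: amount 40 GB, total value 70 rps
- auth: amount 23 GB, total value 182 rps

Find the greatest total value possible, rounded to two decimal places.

Take in order of value per unit:
- auth (182/23 per unit): all 23 → value 182, running total 182.00
- scheduler (117/29 per unit): all 29 → value 117, running total 299.00
- queue (70/40 per unit): 29 of 40 → value 29×70/40 = 50.7500, running total 349.75
Total 349.75.

349.75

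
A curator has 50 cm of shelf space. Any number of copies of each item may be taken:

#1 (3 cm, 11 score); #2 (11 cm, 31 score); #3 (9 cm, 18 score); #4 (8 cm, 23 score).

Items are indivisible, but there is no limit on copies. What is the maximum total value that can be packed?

Best value-per-unit is #1 at 11/3; filling with it alone gives 16×11 = 176.
Optimal mix: 14×#1 + 1×#4 → length 50, value 177.

177 score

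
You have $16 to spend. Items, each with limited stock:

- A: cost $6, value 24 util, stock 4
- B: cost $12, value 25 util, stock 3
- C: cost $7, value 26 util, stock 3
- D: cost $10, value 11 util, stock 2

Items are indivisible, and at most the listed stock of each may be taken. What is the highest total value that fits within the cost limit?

Top feasible selections:
- 2×C: cost 14, value 52
- 1×A + 1×C: cost 13, value 50
Best: 52 util.

52 util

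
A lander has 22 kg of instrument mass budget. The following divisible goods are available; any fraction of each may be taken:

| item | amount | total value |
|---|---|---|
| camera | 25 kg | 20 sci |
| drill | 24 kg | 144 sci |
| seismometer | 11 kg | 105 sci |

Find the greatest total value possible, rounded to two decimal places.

Take in order of value per unit:
- seismometer (105/11 per unit): all 11 → value 105, running total 105.00
- drill (144/24 per unit): 11 of 24 → value 11×144/24 = 66.0000, running total 171.00
Total 171.00.

171.00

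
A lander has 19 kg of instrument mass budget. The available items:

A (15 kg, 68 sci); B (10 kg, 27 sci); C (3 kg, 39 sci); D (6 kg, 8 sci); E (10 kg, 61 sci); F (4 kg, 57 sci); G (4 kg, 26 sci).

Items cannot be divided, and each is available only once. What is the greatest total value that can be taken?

157 sci

This is a 0/1 knapsack; check combinations near the capacity.
- C+E+F: mass 3+10+4=17, value 39+61+57=157
- E+F+G: mass 10+4+4=18, value 61+57+26=144
- C+D+F+G: mass 3+6+4+4=17, value 39+8+57+26=130
Best: 157 sci.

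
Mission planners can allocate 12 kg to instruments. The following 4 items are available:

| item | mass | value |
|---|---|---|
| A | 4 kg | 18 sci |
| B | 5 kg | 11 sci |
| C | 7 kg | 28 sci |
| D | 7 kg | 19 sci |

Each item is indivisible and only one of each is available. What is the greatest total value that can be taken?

Check high-value combinations within 12 kg:
- A+C: mass 4+7=11, value 18+28=46
- B+C: mass 5+7=12, value 11+28=39
- A+D: mass 4+7=11, value 18+19=37
Best: 46 sci.

46 sci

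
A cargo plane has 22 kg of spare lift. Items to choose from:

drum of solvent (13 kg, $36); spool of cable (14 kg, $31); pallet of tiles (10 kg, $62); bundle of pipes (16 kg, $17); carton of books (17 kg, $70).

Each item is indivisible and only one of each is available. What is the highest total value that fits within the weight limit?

$70

This is a 0/1 knapsack; check combinations near the capacity.
- carton of books: weight 17, value 70
- pallet of tiles: weight 10, value 62
- drum of solvent: weight 13, value 36
Best: $70.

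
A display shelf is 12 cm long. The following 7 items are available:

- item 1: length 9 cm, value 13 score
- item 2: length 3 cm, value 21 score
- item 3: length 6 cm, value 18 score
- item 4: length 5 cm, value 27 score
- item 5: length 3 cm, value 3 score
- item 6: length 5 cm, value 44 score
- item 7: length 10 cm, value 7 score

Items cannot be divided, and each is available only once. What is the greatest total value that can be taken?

Check high-value combinations within 12 cm:
- item 4+item 6: length 5+5=10, value 27+44=71
- item 2+item 5+item 6: length 3+3+5=11, value 21+3+44=68
- item 2+item 6: length 3+5=8, value 21+44=65
Best: 71 score.

71 score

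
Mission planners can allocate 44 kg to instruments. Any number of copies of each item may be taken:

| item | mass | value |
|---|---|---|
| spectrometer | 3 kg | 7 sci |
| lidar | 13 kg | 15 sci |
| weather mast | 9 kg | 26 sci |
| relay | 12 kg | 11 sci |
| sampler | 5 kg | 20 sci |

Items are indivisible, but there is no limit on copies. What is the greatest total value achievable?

Best value-per-unit is sampler at 20/5; filling with it alone gives 8×20 = 160.
Optimal mix: 1×spectrometer + 8×sampler → mass 43, value 167.

167 sci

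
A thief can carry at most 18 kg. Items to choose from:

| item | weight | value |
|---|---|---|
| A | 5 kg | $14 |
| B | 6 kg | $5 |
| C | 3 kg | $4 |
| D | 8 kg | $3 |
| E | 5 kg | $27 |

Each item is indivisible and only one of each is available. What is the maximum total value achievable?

$46

Check high-value combinations within 18 kg:
- A+B+E: weight 5+6+5=16, value 14+5+27=46
- A+C+E: weight 5+3+5=13, value 14+4+27=45
- A+D+E: weight 5+8+5=18, value 14+3+27=44
- A+E: weight 5+5=10, value 14+27=41
Best: $46.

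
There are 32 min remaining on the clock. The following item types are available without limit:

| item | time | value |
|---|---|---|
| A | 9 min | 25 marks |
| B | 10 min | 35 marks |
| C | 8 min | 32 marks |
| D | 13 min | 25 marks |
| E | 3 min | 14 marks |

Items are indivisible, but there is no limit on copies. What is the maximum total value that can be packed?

Best value-per-unit is E at 14/3; filling with it alone gives 10×14 = 140.
Optimal mix: 1×C + 8×E → time 32, value 144.

144 marks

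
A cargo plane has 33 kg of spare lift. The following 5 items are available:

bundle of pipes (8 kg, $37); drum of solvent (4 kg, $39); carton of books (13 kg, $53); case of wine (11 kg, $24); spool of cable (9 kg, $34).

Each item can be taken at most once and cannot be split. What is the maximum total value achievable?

$134

Check high-value combinations within 33 kg:
- bundle of pipes+drum of solvent+case of wine+spool of cable: weight 8+4+11+9=32, value 37+39+24+34=134
- bundle of pipes+drum of solvent+carton of books: weight 8+4+13=25, value 37+39+53=129
- drum of solvent+carton of books+spool of cable: weight 4+13+9=26, value 39+53+34=126
- bundle of pipes+carton of books+spool of cable: weight 8+13+9=30, value 37+53+34=124
- drum of solvent+carton of books+case of wine: weight 4+13+11=28, value 39+53+24=116
Best: $134.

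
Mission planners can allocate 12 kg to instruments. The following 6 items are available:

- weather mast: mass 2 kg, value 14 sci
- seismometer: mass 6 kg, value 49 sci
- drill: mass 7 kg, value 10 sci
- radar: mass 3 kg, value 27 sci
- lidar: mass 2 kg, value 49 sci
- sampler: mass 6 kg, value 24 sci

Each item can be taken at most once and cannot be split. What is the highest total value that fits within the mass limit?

Check high-value combinations within 12 kg:
- seismometer+radar+lidar: mass 6+3+2=11, value 49+27+49=125
- weather mast+seismometer+lidar: mass 2+6+2=10, value 14+49+49=112
- radar+lidar+sampler: mass 3+2+6=11, value 27+49+24=100
Best: 125 sci.

125 sci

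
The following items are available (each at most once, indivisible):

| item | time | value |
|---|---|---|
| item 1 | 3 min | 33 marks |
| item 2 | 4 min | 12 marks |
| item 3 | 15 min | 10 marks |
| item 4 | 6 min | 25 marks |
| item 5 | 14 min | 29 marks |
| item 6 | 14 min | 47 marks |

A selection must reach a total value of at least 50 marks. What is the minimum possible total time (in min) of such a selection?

9

Subsets with value ≥ 50, sorted by total time:
- item 1+item 4: time 9, value 58
- item 1+item 2+item 4: time 13, value 70
- item 1+item 6: time 17, value 80
- item 1+item 5: time 17, value 62
Minimum time: 9 min.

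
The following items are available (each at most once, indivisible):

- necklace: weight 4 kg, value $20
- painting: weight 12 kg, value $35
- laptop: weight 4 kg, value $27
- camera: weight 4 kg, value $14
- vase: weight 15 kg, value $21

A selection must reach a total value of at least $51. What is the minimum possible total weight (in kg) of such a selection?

Subsets with value ≥ 51, sorted by total weight:
- necklace+laptop+camera: weight 12, value 61
- painting+laptop: weight 16, value 62
- necklace+painting: weight 16, value 55
Minimum weight: 12 kg.

12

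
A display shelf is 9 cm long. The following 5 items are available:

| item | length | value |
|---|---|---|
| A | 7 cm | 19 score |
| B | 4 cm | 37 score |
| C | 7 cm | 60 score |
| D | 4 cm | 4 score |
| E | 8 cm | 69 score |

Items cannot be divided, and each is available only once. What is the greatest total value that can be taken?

This is a 0/1 knapsack; check combinations near the capacity.
- E: length 8, value 69
- C: length 7, value 60
- B+D: length 4+4=8, value 37+4=41
Best: 69 score.

69 score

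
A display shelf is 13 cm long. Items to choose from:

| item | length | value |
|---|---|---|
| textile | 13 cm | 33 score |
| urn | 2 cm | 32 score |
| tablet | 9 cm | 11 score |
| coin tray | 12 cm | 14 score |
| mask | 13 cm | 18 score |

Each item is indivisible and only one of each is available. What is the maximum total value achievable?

Check high-value combinations within 13 cm:
- urn+tablet: length 2+9=11, value 32+11=43
- textile: length 13, value 33
- urn: length 2, value 32
- mask: length 13, value 18
Best: 43 score.

43 score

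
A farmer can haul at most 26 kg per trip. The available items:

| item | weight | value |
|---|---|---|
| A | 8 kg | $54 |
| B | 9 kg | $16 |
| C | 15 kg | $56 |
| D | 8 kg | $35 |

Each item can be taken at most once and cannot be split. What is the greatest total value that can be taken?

$110

This is a 0/1 knapsack; check combinations near the capacity.
- A+C: weight 8+15=23, value 54+56=110
- A+B+D: weight 8+9+8=25, value 54+16+35=105
- C+D: weight 15+8=23, value 56+35=91
- A+D: weight 8+8=16, value 54+35=89
Best: $110.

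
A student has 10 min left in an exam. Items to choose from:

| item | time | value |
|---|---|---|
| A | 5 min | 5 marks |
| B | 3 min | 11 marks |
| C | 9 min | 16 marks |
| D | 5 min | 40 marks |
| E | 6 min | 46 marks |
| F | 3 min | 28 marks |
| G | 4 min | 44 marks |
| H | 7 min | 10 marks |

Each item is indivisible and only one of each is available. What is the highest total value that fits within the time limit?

This is a 0/1 knapsack; check combinations near the capacity.
- E+G: time 6+4=10, value 46+44=90
- D+G: time 5+4=9, value 40+44=84
- B+F+G: time 3+3+4=10, value 11+28+44=83
- E+F: time 6+3=9, value 46+28=74
Best: 90 marks.

90 marks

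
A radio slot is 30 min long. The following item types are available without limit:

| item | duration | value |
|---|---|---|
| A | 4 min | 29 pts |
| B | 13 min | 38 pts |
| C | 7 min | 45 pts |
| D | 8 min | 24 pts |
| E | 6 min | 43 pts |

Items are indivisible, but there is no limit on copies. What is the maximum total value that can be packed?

217 pts

Best value-per-unit is A at 29/4; filling with it alone gives 7×29 = 203.
Optimal mix: 6×A + 1×E → duration 30, value 217.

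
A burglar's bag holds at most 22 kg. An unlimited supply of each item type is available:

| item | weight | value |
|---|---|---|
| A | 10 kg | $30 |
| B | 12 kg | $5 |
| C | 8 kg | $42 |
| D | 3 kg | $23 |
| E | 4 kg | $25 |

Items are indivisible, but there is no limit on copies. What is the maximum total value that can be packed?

$163

Best value-per-unit is D at 23/3; filling with it alone gives 7×23 = 161.
Optimal mix: 6×D + 1×E → weight 22, value 163.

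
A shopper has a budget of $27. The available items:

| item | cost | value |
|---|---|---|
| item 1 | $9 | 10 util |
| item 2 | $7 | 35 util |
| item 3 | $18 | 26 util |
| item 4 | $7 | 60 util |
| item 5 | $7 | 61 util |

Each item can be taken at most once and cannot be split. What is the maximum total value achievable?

Check high-value combinations within $27:
- item 2+item 4+item 5: cost 7+7+7=21, value 35+60+61=156
- item 1+item 4+item 5: cost 9+7+7=23, value 10+60+61=131
- item 4+item 5: cost 7+7=14, value 60+61=121
Best: 156 util.

156 util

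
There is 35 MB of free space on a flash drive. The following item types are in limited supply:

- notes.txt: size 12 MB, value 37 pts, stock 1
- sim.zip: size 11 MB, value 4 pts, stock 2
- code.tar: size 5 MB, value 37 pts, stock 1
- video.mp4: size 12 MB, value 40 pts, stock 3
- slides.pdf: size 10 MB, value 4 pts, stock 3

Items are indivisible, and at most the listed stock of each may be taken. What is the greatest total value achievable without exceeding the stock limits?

Best selections within size 35 and stock limits:
- 1×code.tar + 2×video.mp4: size 29, value 117
- 1×notes.txt + 1×code.tar + 1×video.mp4: size 29, value 114
- 2×video.mp4 + 1×slides.pdf: size 34, value 84
Best: 117 pts.

117 pts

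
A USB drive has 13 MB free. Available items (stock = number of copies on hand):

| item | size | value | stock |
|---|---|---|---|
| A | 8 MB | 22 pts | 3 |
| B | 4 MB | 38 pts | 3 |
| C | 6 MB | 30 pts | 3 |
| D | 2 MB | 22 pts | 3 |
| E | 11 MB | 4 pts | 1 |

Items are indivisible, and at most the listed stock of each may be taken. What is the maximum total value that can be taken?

Best selections within size 13 and stock limits:
- 2×B + 2×D: size 12, value 120
- 3×B: size 12, value 114
- 1×B + 3×D: size 10, value 104
Best: 120 pts.

120 pts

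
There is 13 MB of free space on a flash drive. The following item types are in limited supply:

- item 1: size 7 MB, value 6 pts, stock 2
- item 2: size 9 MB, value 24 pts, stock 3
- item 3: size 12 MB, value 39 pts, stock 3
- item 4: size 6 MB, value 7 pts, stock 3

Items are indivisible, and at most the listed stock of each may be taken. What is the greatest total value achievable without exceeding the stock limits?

39 pts

Best selections within size 13 and stock limits:
- 1×item 3: size 12, value 39
- 1×item 2: size 9, value 24
- 2×item 4: size 12, value 14
- 1×item 1 + 1×item 4: size 13, value 13
Best: 39 pts.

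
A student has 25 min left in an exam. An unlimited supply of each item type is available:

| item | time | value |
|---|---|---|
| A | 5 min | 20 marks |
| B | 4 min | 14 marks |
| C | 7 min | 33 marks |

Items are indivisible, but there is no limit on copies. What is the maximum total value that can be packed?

Best value-per-unit is C at 33/7; filling with it alone gives 3×33 = 99.
Optimal mix: 1×B + 3×C → time 25, value 113.

113 marks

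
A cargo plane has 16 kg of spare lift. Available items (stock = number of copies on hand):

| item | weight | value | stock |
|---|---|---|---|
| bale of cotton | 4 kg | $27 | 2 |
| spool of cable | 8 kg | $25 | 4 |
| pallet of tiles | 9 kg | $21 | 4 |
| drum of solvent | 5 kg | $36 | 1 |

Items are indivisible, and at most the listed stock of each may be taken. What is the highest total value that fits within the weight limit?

Best selections within weight 16 and stock limits:
- 2×bale of cotton + 1×drum of solvent: weight 13, value 90
- 2×bale of cotton + 1×spool of cable: weight 16, value 79
- 1×bale of cotton + 1×drum of solvent: weight 9, value 63
Best: $90.

$90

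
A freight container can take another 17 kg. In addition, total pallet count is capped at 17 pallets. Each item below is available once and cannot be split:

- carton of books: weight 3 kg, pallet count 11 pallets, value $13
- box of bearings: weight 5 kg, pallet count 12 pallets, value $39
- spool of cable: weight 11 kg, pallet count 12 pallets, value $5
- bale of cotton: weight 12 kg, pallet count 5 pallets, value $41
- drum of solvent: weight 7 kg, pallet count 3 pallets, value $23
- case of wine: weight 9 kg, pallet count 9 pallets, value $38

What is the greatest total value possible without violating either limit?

$80

Feasible sets respecting both limits:
- box of bearings+bale of cotton: weight 17, pallet count 17, value 80
- box of bearings+drum of solvent: weight 12, pallet count 15, value 62
- drum of solvent+case of wine: weight 16, pallet count 12, value 61
Best: $80.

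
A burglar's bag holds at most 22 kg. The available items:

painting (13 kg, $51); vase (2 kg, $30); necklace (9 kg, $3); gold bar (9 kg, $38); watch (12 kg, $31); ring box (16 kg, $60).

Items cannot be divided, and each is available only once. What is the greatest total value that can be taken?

$90

This is a 0/1 knapsack; check combinations near the capacity.
- vase+ring box: weight 2+16=18, value 30+60=90
- painting+gold bar: weight 13+9=22, value 51+38=89
- painting+vase: weight 13+2=15, value 51+30=81
Best: $90.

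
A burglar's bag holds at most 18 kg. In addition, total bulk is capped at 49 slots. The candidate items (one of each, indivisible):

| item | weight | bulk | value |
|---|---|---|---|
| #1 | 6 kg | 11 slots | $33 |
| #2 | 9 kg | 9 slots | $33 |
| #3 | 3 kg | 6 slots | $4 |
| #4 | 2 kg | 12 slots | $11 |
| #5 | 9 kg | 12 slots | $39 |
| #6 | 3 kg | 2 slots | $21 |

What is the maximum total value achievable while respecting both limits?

Feasible sets respecting both limits:
- #1+#5+#6: weight 18, bulk 25, value 93
- #1+#2+#6: weight 18, bulk 22, value 87
- #1+#4+#5: weight 17, bulk 35, value 83
- #1+#2+#4: weight 17, bulk 32, value 77
Best: $93.

$93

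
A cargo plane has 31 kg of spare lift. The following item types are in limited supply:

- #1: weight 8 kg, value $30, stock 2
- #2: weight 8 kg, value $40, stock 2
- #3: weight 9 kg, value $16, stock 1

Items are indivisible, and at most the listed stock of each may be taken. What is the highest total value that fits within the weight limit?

$110

Top feasible selections:
- 1×#1 + 2×#2: weight 24, value 110
- 2×#1 + 1×#2: weight 24, value 100
Best: $110.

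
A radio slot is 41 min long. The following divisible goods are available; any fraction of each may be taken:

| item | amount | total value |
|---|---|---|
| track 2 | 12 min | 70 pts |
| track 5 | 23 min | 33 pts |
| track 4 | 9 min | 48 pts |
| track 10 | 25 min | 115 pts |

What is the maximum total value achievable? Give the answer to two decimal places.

210.00

Take in order of value per unit:
- track 2 (70/12 per unit): all 12 → value 70, running total 70.00
- track 4 (48/9 per unit): all 9 → value 48, running total 118.00
- track 10 (115/25 per unit): 20 of 25 → value 20×115/25 = 92.0000, running total 210.00
Total 210.00.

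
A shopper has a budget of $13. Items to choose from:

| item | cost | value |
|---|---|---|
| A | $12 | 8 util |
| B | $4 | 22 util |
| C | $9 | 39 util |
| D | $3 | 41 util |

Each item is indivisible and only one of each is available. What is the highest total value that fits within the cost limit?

80 util

Check high-value combinations within $13:
- C+D: cost 9+3=12, value 39+41=80
- B+D: cost 4+3=7, value 22+41=63
- B+C: cost 4+9=13, value 22+39=61
- D: cost 3, value 41
- C: cost 9, value 39
Best: 80 util.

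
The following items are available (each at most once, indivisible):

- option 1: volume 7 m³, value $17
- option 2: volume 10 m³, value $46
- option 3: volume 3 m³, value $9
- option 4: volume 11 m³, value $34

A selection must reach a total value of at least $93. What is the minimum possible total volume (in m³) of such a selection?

28

Subsets with value ≥ 93, sorted by total volume:
- option 1+option 2+option 4: volume 28, value 97
- option 1+option 2+option 3+option 4: volume 31, value 106
Minimum volume: 28 m³.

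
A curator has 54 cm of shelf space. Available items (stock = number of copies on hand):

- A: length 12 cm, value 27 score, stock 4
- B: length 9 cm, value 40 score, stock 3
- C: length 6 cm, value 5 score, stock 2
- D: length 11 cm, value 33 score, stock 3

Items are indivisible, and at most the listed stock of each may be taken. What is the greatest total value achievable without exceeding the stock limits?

186 score

Best selections within length 54 and stock limits:
- 3×B + 2×D: length 49, value 186
- 1×A + 3×B + 1×D: length 50, value 180
Best: 186 score.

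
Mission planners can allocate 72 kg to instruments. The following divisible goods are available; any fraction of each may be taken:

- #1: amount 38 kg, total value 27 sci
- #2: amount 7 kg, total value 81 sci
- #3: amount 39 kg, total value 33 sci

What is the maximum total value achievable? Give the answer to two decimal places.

132.47

Take in order of value per unit:
- #2 (81/7 per unit): all 7 → value 81, running total 81.00
- #3 (33/39 per unit): all 39 → value 33, running total 114.00
- #1 (27/38 per unit): 26 of 38 → value 26×27/38 = 18.4737, running total 132.47
Total 132.47.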